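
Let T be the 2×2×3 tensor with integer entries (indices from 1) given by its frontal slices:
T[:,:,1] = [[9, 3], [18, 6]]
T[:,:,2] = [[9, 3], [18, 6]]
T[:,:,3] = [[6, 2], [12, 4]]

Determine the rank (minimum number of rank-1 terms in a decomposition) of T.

Lower bound: T ≠ 0 (e.g. T[1,1,1] = 9), so rank(T) ≥ 1.
Upper bound: the mode-1 fibre T[:,1,1] = [9, 18] gives a = (1, 2) (primitive direction); the mode-2 fibre T[1,:,1] = [9, 3] gives b = (3, 1); then c[k] = T[1,1,k] / (a[1]·b[1]) = [9, 9, 6] / 3 = (3, 3, 2).
Expanding (1, 2) ⊗ (3, 1) ⊗ (3, 3, 2) reproduces all 12 entries of T, so T = (1, 2) ⊗ (3, 1) ⊗ (3, 3, 2) and rank(T) ≤ 1.
These bounds meet, so rank(T) = 1.

1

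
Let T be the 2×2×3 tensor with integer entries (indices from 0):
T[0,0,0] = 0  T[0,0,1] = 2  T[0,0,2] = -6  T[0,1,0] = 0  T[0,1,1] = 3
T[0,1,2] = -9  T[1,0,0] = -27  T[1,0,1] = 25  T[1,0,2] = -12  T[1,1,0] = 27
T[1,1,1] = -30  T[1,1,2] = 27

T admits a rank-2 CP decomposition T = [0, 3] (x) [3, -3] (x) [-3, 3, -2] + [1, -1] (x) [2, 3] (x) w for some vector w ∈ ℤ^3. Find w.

Subtract the known terms from T to get the rank-1 residual R = [1, -1] (x) [2, 3] (x) w, so R[i,j,k] = a[i]·b[j]·w[k]. Pick indices with nonzero a[0]·b[0] = (1)·(2) = 2. Only the fibre through (0,0,·) is needed: R[0,0,:] = T[0,0,:] − Σₗ aₗ[0]bₗ[0]cₗ = [0, 2, -6] − (0)·(3)·[-3, 3, -2] = [0, 2, -6]. Then w[k] = R[0,0,k] / 2 for each k, giving w = [0, 2, -6] / 2 = [0, 1, -3].

w = [0, 1, -3]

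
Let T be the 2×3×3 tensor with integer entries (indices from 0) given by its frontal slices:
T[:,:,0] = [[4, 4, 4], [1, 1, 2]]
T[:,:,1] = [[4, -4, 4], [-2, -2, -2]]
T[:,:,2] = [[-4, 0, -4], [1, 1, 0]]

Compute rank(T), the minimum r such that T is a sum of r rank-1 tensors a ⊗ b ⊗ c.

Lower bound: the mode-2 unfolding of T (rows indexed by j, columns by (i,k) = (0,0), (0,1), (0,2), (1,0), (1,1), (1,2)) is [[4, 4, -4, 1, -2, 1], [4, -4, 0, 1, -2, 1], [4, 4, -4, 2, -2, 0]].
There the 3×3 minor on rows j ∈ {0, 1, 2}, columns (i,k) ∈ {(0,0), (0,1), (1,0)} is det [[4, 4, 1], [4, -4, 1], [4, 4, 2]] = -32 ≠ 0, so this unfolding has rank ≥ 3; CP rank is at least every unfolding rank, so rank(T) ≥ 3. (This is only a lower bound: in general the CP rank may exceed every unfolding rank, so we still need to exhibit 3 rank-1 terms summing to T.)
Upper bound: T is a sum of 3 rank-1 terms, T = (0, 1) ⊗ (1, 1, 0) ⊗ (-1, 0, 1) + (1, 0) ⊗ (1, 0, 1) ⊗ (0, 8, -4) + (2, 1) ⊗ (1, 1, 1) ⊗ (2, -2, 0) (one valid choice — decompositions are not unique — normalised so each a, b is primitive with positive first nonzero entry; check it by expanding all entries), so rank(T) ≤ 3.
These bounds meet, so rank(T) = 3.

3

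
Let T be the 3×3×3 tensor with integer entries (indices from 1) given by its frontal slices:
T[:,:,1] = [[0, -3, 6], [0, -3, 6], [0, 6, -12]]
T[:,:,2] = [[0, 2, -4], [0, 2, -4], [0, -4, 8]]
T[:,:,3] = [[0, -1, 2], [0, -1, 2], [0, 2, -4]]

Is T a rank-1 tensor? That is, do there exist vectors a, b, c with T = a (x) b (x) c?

If T = a (x) b (x) c then every fibre of T is a multiple of the corresponding factor, so read the factors off the fibres through the nonzero entry T[1,2,1] = -3.
The mode-1 fibre T[:,2,1] = [-3, -3, 6] gives a = [1, 1, -2] (primitive direction); the mode-2 fibre T[1,:,1] = [0, -3, 6] gives b = [0, 1, -2]; then c[k] = T[1,2,k] / (a[1]·b[2]) = [-3, 2, -1] / 1 = [-3, 2, -1].
Expanding [1, 1, -2] (x) [0, 1, -2] (x) [-3, 2, -1] reproduces all 27 entries of T, so T = [1, 1, -2] (x) [0, 1, -2] (x) [-3, 2, -1] and rank(T) ≤ 1.
Equivalently every frontal slice T[:,:,k] is c[k] times the rank-1 matrix [1, 1, -2] (x) [0, 1, -2]. So T has rank 1 (it is nonzero).

Yes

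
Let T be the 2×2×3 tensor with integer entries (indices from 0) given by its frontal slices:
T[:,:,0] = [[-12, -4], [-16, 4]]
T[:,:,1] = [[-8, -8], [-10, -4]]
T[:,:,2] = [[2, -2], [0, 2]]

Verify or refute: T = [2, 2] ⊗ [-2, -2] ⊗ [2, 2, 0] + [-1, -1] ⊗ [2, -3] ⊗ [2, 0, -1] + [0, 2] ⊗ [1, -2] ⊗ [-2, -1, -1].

Reconstruct entry (0,1,0) from the claimed factors: Σₗ aₗ[0]bₗ[1]cₗ[0] = (2)·(-2)·(2) + (-1)·(-3)·(2) + (0)·(-2)·(-2) = -2, but T[0,1,0] = -4. The claim is false.

No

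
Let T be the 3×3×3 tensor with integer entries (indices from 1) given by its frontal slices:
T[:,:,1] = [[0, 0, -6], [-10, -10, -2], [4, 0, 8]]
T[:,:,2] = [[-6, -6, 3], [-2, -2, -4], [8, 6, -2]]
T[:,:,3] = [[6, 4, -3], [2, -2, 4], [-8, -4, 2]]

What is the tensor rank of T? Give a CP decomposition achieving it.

Lower bound: the mode-2 unfolding of T (rows indexed by j, columns by (i,k) = (1,1), (1,2), (1,3), (2,1), (2,2), (2,3), (3,1), (3,2), (3,3)) is [[0, -6, 6, -10, -2, 2, 4, 8, -8], [0, -6, 4, -10, -2, -2, 0, 6, -4], [-6, 3, -3, -2, -4, 4, 8, -2, 2]].
There the 3×3 minor on rows j ∈ {1, 2, 3}, columns (i,k) ∈ {(1,1), (1,2), (1,3)} is det [[0, -6, 6], [0, -6, 4], [-6, 3, -3]] = -72 ≠ 0, so this unfolding has rank ≥ 3; CP rank is at least every unfolding rank, so rank(T) ≥ 3. (Flattening ranks never certify an upper bound on CP rank; for that we must actually write T with 3 rank-1 terms.)
Upper bound: T is a sum of 3 rank-1 terms, T = [1, 2, -2] ∘ [2, 0, 1] ∘ [-2, -1, 1] + [1, 2, -1] ∘ [0, 1, 0] ∘ [-4, -2, 0] + [2, -1, -2] ∘ [1, 1, -1] ∘ [2, -2, 2] (written with every a and b primitive with positive leading entry and the scale carried by c; CP decompositions are not unique, and this one is verified by expanding entrywise), so rank(T) ≤ 3.
These bounds meet, so rank(T) = 3.

rank(T) = 3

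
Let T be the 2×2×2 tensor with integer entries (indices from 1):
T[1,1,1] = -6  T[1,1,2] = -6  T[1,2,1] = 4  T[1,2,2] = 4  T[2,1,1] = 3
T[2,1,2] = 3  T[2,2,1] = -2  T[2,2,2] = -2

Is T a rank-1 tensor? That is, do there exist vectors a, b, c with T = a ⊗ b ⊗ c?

Yes

If T = a ⊗ b ⊗ c then every fibre of T is a multiple of the corresponding factor, so read the factors off the fibres through the nonzero entry T[1,1,1] = -6.
The mode-1 fibre T[:,1,1] = [-6, 3] gives a = [2, -1] (primitive direction); the mode-2 fibre T[1,:,1] = [-6, 4] gives b = [3, -2]; then c[k] = T[1,1,k] / (a[1]·b[1]) = [-6, -6] / 6 = [-1, -1].
Expanding [2, -1] ⊗ [3, -2] ⊗ [-1, -1] reproduces all 8 entries of T, so T = [2, -1] ⊗ [3, -2] ⊗ [-1, -1] and rank(T) ≤ 1.
Equivalently every frontal slice T[:,:,k] is c[k] times the rank-1 matrix [2, -1] ⊗ [3, -2]. So T has rank 1 (it is nonzero).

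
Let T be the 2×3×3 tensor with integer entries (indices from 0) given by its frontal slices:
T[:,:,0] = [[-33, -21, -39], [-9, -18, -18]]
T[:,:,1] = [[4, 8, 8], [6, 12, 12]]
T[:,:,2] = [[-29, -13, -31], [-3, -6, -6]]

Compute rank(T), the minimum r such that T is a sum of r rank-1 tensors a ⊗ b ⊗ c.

2

Lower bound: the mode-3 unfolding of T (rows indexed by k, columns by (i,j) = (0,0), (0,1), (0,2), (1,0), (1,1), (1,2)) is [[-33, -21, -39, -9, -18, -18], [4, 8, 8, 6, 12, 12], [-29, -13, -31, -3, -6, -6]].
There the 2×2 minor on rows k ∈ {0, 1}, columns (i,j) ∈ {(0,0), (0,1)} is det [[-33, -21], [4, 8]] = -180 ≠ 0, so this unfolding has rank ≥ 2; CP rank is at least every unfolding rank, so rank(T) ≥ 2. (This is only a lower bound: in general the CP rank may exceed every unfolding rank, so we still need to exhibit 2 rank-1 terms summing to T.)
Upper bound — finding two terms. Write S_k = T[:,:,k] for the frontal slices: S₀ = [[-33, -21, -39], [-9, -18, -18]], S₁ = [[4, 8, 8], [6, 12, 12]], S₂ = [[-29, -13, -31], [-3, -6, -6]].
If T = a₁ ⊗ b₁ ⊗ c₁ + a₂ ⊗ b₂ ⊗ c₂ then each S_k = c₁[k]·a₁b₁ᵀ + c₂[k]·a₂b₂ᵀ. S₀ and S₁ are linearly independent, so a₁b₁ᵀ and a₂b₂ᵀ must span the same plane of matrices: they are the rank-1 matrices of the form x·S₀ + y·S₁.
The 2×2 minor of x·S₀ + y·S₁ on rows {0,1}, columns {0,1} is 405·x² − 270·xy = 135·(3·x − 2·y)(x), vanishing at (x:y) = (2:3) and (0:1).
M₁ = 2·S₀ + 3·S₁ = [[-54, -18, -54], [0, 0, 0]] = (-18)·[1, 0][3, 1, 3]ᵀ and M₂ = S₁ = [[4, 8, 8], [6, 12, 12]] = 2·[2, 3][1, 2, 2]ᵀ, so take a₁ = [1, 0], b₁ = [3, 1, 3], a₂ = [2, 3], b₂ = [1, 2, 2].
Each slice is an integer combination of E₁ = a₁b₁ᵀ and E₂ = a₂b₂ᵀ: S₀ = −9·E₁ − 3·E₂, S₁ = 2·E₂, S₂ = −9·E₁ − E₂; reading off coefficients, c₁ = [-9, 0, -9] and c₂ = [-3, 2, -1].
Hence T = [1, 0] ⊗ [3, 1, 3] ⊗ [-9, 0, -9] + [2, 3] ⊗ [1, 2, 2] ⊗ [-3, 2, -1], so rank(T) ≤ 2.
These bounds meet, so rank(T) = 2.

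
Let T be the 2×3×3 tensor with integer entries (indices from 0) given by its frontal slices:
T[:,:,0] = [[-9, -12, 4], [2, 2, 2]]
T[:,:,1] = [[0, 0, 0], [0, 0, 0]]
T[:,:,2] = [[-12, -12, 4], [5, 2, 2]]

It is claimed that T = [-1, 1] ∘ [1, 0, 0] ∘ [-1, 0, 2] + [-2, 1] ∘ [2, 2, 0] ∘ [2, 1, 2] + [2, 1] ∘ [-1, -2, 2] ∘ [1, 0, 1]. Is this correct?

Reconstruct entry (0,0,1) from the claimed factors: Σₗ aₗ[0]bₗ[0]cₗ[1] = (-1)·(1)·(0) + (-2)·(2)·(1) + (2)·(-1)·(0) = -4, but T[0,0,1] = 0. The claim is false.

No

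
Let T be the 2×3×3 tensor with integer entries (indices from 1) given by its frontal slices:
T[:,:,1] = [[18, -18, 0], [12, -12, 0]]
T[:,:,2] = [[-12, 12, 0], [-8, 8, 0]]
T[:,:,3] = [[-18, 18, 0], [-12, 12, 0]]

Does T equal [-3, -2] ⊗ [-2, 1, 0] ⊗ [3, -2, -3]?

No

Reconstruct entry (1,2,1) from the claimed factors: Σₗ aₗ[1]bₗ[2]cₗ[1] = (-3)·(1)·(3) = -9, but T[1,2,1] = -18. The claim is false.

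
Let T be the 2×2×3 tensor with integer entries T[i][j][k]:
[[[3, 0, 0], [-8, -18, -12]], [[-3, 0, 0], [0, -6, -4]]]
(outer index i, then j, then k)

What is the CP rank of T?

Lower bound: the mode-1 unfolding of T (rows indexed by i, columns by (j,k) = (0,0), (0,1), (0,2), (1,0), (1,1), (1,2)) is [[3, 0, 0, -8, -18, -12], [-3, 0, 0, 0, -6, -4]].
There the 2×2 minor on rows i ∈ {0, 1}, columns (j,k) ∈ {(0,0), (1,0)} is det [[3, -8], [-3, 0]] = -24 ≠ 0, so this unfolding has rank ≥ 2; CP rank is at least every unfolding rank, so rank(T) ≥ 2. (This is only a lower bound: in general the CP rank may exceed every unfolding rank, so we still need to exhibit 2 rank-1 terms summing to T.)
Upper bound — finding two terms. Write S_k = T[:,:,k] for the frontal slices: S₀ = [[3, -8], [-3, 0]], S₁ = [[0, -18], [0, -6]], S₂ = [[0, -12], [0, -4]].
If T = a₁ ⊗ b₁ ⊗ c₁ + a₂ ⊗ b₂ ⊗ c₂ then each S_k = c₁[k]·a₁b₁ᵀ + c₂[k]·a₂b₂ᵀ. S₀ and S₁ are linearly independent, so a₁b₁ᵀ and a₂b₂ᵀ must span the same plane of matrices: they are the rank-1 matrices of the form x·S₀ + y·S₁.
det(x·S₀ + y·S₁) is −24·x² − 72·xy = (-24)·(x + 3·y)(x), vanishing at (x:y) = (3:-1) and (0:1).
M₁ = 3·S₀ − S₁ = [[9, -6], [-9, 6]] = 3·(1, -1)(3, -2)ᵀ and M₂ = S₁ = [[0, -18], [0, -6]] = (-6)·(3, 1)(0, 1)ᵀ, so take a₁ = (1, -1), b₁ = (3, -2), a₂ = (3, 1), b₂ = (0, 1).
Each slice is an integer combination of E₁ = a₁b₁ᵀ and E₂ = a₂b₂ᵀ: S₀ = E₁ − 2·E₂, S₁ = −6·E₂, S₂ = −4·E₂; reading off coefficients, c₁ = (1, 0, 0) and c₂ = (-2, -6, -4).
Hence T = (1, -1) ⊗ (3, -2) ⊗ (1, 0, 0) + (3, 1) ⊗ (0, 1) ⊗ (-2, -6, -4), so rank(T) ≤ 2.
These bounds meet, so rank(T) = 2.

2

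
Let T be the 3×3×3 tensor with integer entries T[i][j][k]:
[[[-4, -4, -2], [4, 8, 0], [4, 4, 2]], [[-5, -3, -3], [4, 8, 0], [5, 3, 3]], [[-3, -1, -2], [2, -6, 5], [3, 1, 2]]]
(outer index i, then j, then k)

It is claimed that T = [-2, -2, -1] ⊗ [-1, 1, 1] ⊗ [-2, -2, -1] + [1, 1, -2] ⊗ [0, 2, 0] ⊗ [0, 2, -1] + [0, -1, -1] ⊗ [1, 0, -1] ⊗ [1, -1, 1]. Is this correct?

Reconstruct entrywise from the claimed factors. For example, T[1,0,1] = -3 and Σₗ aₗ[1]bₗ[0]cₗ[1] = (-2)·(-1)·(-2) + (1)·(0)·(2) + (-1)·(1)·(-1) = -3; checking all 27 entries, every one matches. The claim holds.

Yes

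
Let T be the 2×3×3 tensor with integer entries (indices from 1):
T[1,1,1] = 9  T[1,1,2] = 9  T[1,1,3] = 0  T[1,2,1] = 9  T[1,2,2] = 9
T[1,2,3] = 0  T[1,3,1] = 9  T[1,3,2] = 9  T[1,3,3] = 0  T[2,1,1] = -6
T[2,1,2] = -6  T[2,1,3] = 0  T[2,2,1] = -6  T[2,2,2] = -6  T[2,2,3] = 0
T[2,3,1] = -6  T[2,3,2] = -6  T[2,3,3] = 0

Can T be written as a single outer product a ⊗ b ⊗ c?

The mode-1 fibre T[:,1,1] = [9, -6] gives a = [3, -2] (primitive direction); the mode-2 fibre T[1,:,1] = [9, 9, 9] gives b = [1, 1, 1]; then c[k] = T[1,1,k] / (a[1]·b[1]) = [9, 9, 0] / 3 = [3, 3, 0].
Expanding [3, -2] ⊗ [1, 1, 1] ⊗ [3, 3, 0] reproduces all 18 entries of T, so T = [3, -2] ⊗ [1, 1, 1] ⊗ [3, 3, 0] and rank(T) ≤ 1.
Equivalently every frontal slice T[:,:,k] is c[k] times the rank-1 matrix [3, -2] ⊗ [1, 1, 1]. So T has rank 1 (it is nonzero).

Yes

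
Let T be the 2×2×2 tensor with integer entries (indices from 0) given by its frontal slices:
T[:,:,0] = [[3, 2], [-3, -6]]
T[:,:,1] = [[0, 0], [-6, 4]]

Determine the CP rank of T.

2

Lower bound: the mode-2 unfolding of T (rows indexed by j, columns by (i,k) = (0,0), (0,1), (1,0), (1,1)) is [[3, 0, -3, -6], [2, 0, -6, 4]].
There the 2×2 minor on rows j ∈ {0, 1}, columns (i,k) ∈ {(0,0), (1,0)} is det [[3, -3], [2, -6]] = -12 ≠ 0, so this unfolding has rank ≥ 2; CP rank is at least every unfolding rank, so rank(T) ≥ 2. (Flattening ranks never certify an upper bound on CP rank; for that we must actually write T with 2 rank-1 terms.)
Upper bound — finding two terms. Write S_k = T[:,:,k] for the frontal slices: S₀ = [[3, 2], [-3, -6]], S₁ = [[0, 0], [-6, 4]].
If T = a₁ (x) b₁ (x) c₁ + a₂ (x) b₂ (x) c₂ then each S_k = c₁[k]·a₁b₁ᵀ + c₂[k]·a₂b₂ᵀ. S₀ and S₁ are linearly independent, so a₁b₁ᵀ and a₂b₂ᵀ must span the same plane of matrices: they are the rank-1 matrices of the form x·S₀ + y·S₁.
det(x·S₀ + y·S₁) is −12·x² + 24·xy = (-12)·(x − 2·y)(x), vanishing at (x:y) = (2:1) and (0:1).
M₁ = 2·S₀ + S₁ = [[6, 4], [-12, -8]] = 2·[1, -2][3, 2]ᵀ and M₂ = S₁ = [[0, 0], [-6, 4]] = (-2)·[0, 1][3, -2]ᵀ, so take a₁ = [1, -2], b₁ = [3, 2], a₂ = [0, 1], b₂ = [3, -2].
Each slice is an integer combination of E₁ = a₁b₁ᵀ and E₂ = a₂b₂ᵀ: S₀ = E₁ + E₂, S₁ = −2·E₂; reading off coefficients, c₁ = [1, 0] and c₂ = [1, -2].
Hence T = [1, -2] (x) [3, 2] (x) [1, 0] + [0, 1] (x) [3, -2] (x) [1, -2], so rank(T) ≤ 2.
These bounds meet, so rank(T) = 2.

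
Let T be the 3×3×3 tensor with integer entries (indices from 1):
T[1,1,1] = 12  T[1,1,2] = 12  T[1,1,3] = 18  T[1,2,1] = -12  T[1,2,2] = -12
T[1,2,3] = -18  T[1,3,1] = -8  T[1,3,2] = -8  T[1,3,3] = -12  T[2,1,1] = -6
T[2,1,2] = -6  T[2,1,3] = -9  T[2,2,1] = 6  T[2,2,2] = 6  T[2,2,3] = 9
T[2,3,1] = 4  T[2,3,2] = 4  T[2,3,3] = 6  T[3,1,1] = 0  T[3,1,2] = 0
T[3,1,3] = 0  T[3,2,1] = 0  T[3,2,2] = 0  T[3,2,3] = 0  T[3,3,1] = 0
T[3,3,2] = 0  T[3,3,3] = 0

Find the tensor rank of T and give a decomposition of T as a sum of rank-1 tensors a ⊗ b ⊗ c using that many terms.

rank(T) = 1

Lower bound: T ≠ 0 (e.g. T[1,1,1] = 12), so rank(T) ≥ 1.
Upper bound: the mode-1 fibre T[:,1,1] = [12, -6, 0] gives a = [2, -1, 0] (primitive direction); the mode-2 fibre T[1,:,1] = [12, -12, -8] gives b = [3, -3, -2]; then c[k] = T[1,1,k] / (a[1]·b[1]) = [12, 12, 18] / 6 = [2, 2, 3].
Expanding [2, -1, 0] ⊗ [3, -3, -2] ⊗ [2, 2, 3] reproduces all 27 entries of T, so T = [2, -1, 0] ⊗ [3, -3, -2] ⊗ [2, 2, 3] and rank(T) ≤ 1.
These bounds meet, so rank(T) = 1.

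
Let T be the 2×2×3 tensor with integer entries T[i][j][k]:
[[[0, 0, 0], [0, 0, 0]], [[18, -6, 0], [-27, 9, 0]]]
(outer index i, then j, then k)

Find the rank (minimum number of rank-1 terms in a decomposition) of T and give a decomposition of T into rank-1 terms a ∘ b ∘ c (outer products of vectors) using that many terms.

rank(T) = 1

Lower bound: T ≠ 0 (e.g. T[1,0,0] = 18), so rank(T) ≥ 1.
Upper bound: if T = a ∘ b ∘ c then every fibre of T is a multiple of the corresponding factor, so read the factors off the fibres through the nonzero entry T[1,0,0] = 18.
The mode-1 fibre T[:,0,0] = [0, 18] gives a = (0, 1) (primitive direction); the mode-2 fibre T[1,:,0] = [18, -27] gives b = (2, -3); then c[k] = T[1,0,k] / (a[1]·b[0]) = [18, -6, 0] / 2 = (9, -3, 0).
Expanding (0, 1) ∘ (2, -3) ∘ (9, -3, 0) reproduces all 12 entries of T, so T = (0, 1) ∘ (2, -3) ∘ (9, -3, 0) and rank(T) ≤ 1.
These bounds meet, so rank(T) = 1.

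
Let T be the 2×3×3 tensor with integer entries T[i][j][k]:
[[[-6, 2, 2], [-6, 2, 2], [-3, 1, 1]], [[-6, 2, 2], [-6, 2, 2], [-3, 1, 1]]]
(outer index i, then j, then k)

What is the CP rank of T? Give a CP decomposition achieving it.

rank(T) = 1

Lower bound: T ≠ 0 (e.g. T[0,0,0] = -6), so rank(T) ≥ 1.
Upper bound: the mode-1 fibre T[:,0,0] = [-6, -6] gives a = (1, 1) (primitive direction); the mode-2 fibre T[0,:,0] = [-6, -6, -3] gives b = (2, 2, 1); then c[k] = T[0,0,k] / (a[0]·b[0]) = [-6, 2, 2] / 2 = (-3, 1, 1).
Expanding (1, 1) ⊗ (2, 2, 1) ⊗ (-3, 1, 1) reproduces all 18 entries of T, so T = (1, 1) ⊗ (2, 2, 1) ⊗ (-3, 1, 1) and rank(T) ≤ 1.
These bounds meet, so rank(T) = 1.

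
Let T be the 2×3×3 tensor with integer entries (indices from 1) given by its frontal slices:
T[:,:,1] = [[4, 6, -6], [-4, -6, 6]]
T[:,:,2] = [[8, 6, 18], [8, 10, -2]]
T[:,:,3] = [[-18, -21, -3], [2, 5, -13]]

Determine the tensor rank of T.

Lower bound: the mode-3 unfolding of T (rows indexed by k, columns by (i,j) = (1,1), (1,2), (1,3), (2,1), (2,2), (2,3)) is [[4, 6, -6, -4, -6, 6], [8, 6, 18, 8, 10, -2], [-18, -21, -3, 2, 5, -13]].
There the 2×2 minor on rows k ∈ {1, 2}, columns (i,j) ∈ {(1,1), (1,2)} is det [[4, 6], [8, 6]] = -24 ≠ 0, so this unfolding has rank ≥ 2; CP rank is at least every unfolding rank, so rank(T) ≥ 2. (This is only a lower bound: in general the CP rank may exceed every unfolding rank, so we still need to exhibit 2 rank-1 terms summing to T.)
Upper bound — finding two terms. Write S_k = T[:,:,k] for the frontal slices: S₁ = [[4, 6, -6], [-4, -6, 6]], S₂ = [[8, 6, 18], [8, 10, -2]], S₃ = [[-18, -21, -3], [2, 5, -13]].
If T = a₁ ⊗ b₁ ⊗ c₁ + a₂ ⊗ b₂ ⊗ c₂ then each S_k = c₁[k]·a₁b₁ᵀ + c₂[k]·a₂b₂ᵀ. S₁ and S₂ are linearly independent, so a₁b₁ᵀ and a₂b₂ᵀ must span the same plane of matrices: they are the rank-1 matrices of the form x·S₁ + y·S₂.
The 2×2 minor of x·S₁ + y·S₂ on rows {1,2}, columns {1,2} is −32·xy + 32·y² = (-32)·(x − y)(y), vanishing at (x:y) = (1:1) and (1:0).
M₁ = S₁ + S₂ = [[12, 12, 12], [4, 4, 4]] = 4·[3, 1][1, 1, 1]ᵀ and M₂ = S₁ = [[4, 6, -6], [-4, -6, 6]] = 2·[1, -1][2, 3, -3]ᵀ, so take a₁ = [3, 1], b₁ = [1, 1, 1], a₂ = [1, -1], b₂ = [2, 3, -3].
Each slice is an integer combination of E₁ = a₁b₁ᵀ and E₂ = a₂b₂ᵀ: S₁ = 2·E₂, S₂ = 4·E₁ − 2·E₂, S₃ = −4·E₁ − 3·E₂; reading off coefficients, c₁ = [0, 4, -4] and c₂ = [2, -2, -3].
Hence T = [3, 1] ⊗ [1, 1, 1] ⊗ [0, 4, -4] + [1, -1] ⊗ [2, 3, -3] ⊗ [2, -2, -3], so rank(T) ≤ 2.
These bounds meet, so rank(T) = 2.

2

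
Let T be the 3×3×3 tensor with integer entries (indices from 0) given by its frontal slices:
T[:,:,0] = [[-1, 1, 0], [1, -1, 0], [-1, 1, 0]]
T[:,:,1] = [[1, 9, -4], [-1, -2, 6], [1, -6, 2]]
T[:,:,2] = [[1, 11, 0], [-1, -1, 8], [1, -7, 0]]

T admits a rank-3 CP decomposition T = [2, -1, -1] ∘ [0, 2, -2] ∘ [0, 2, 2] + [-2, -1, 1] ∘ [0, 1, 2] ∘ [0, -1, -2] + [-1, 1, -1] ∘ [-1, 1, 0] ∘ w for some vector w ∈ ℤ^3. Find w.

Subtract the known terms from T to get the rank-1 residual R = [-1, 1, -1] ∘ [-1, 1, 0] ∘ w, so R[i,j,k] = a[i]·b[j]·w[k]. Pick indices with nonzero a[0]·b[0] = (-1)·(-1) = 1. Only the fibre through (0,0,·) is needed: R[0,0,:] = T[0,0,:] − Σₗ aₗ[0]bₗ[0]cₗ = [-1, 1, 1] − (2)·(0)·[0, 2, 2] − (-2)·(0)·[0, -1, -2] = [-1, 1, 1]. Then w[k] = R[0,0,k] / 1 for each k, giving w = [-1, 1, 1] / 1 = [-1, 1, 1].

w = [-1, 1, 1]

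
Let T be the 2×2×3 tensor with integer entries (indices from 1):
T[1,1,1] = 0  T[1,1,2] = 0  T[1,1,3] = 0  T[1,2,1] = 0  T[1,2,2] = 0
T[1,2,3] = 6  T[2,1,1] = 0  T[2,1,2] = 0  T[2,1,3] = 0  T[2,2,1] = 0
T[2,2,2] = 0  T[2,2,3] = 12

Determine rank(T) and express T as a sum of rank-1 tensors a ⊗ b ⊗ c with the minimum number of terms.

Lower bound: T ≠ 0 (e.g. T[1,2,3] = 6), so rank(T) ≥ 1.
Upper bound: if T = a ⊗ b ⊗ c then every fibre of T is a multiple of the corresponding factor, so read the factors off the fibres through the nonzero entry T[1,2,3] = 6.
The mode-1 fibre T[:,2,3] = [6, 12] gives a = [1, 2] (primitive direction); the mode-2 fibre T[1,:,3] = [0, 6] gives b = [0, 1]; then c[k] = T[1,2,k] / (a[1]·b[2]) = [0, 0, 6] / 1 = [0, 0, 6].
Expanding [1, 2] ⊗ [0, 1] ⊗ [0, 0, 6] reproduces all 12 entries of T, so T = [1, 2] ⊗ [0, 1] ⊗ [0, 0, 6] and rank(T) ≤ 1.
These bounds meet, so rank(T) = 1.
Check entry T[2,2,3] = 12: (2)·(1)·(6) = 12.

rank(T) = 1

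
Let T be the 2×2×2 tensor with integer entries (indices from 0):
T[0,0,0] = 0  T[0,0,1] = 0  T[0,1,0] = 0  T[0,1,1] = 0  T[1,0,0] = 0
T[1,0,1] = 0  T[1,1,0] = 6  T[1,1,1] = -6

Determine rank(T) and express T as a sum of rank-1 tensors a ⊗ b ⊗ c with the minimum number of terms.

rank(T) = 1

Lower bound: T ≠ 0 (e.g. T[1,1,0] = 6), so rank(T) ≥ 1.
Upper bound: if T = a ⊗ b ⊗ c then every fibre of T is a multiple of the corresponding factor, so read the factors off the fibres through the nonzero entry T[1,1,0] = 6.
The mode-1 fibre T[:,1,0] = [0, 6] gives a = [0, 1] (primitive direction); the mode-2 fibre T[1,:,0] = [0, 6] gives b = [0, 1]; then c[k] = T[1,1,k] / (a[1]·b[1]) = [6, -6] / 1 = [6, -6].
Expanding [0, 1] ⊗ [0, 1] ⊗ [6, -6] reproduces all 8 entries of T, so T = [0, 1] ⊗ [0, 1] ⊗ [6, -6] and rank(T) ≤ 1.
These bounds meet, so rank(T) = 1.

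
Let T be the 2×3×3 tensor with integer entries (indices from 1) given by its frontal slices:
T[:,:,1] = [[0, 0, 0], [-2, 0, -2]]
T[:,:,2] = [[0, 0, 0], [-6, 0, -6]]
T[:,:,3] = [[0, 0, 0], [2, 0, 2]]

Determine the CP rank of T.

Lower bound: T ≠ 0 (e.g. T[2,1,1] = -2), so rank(T) ≥ 1.
Upper bound: if T = a ∘ b ∘ c then every fibre of T is a multiple of the corresponding factor, so read the factors off the fibres through the nonzero entry T[2,1,1] = -2.
The mode-1 fibre T[:,1,1] = [0, -2] gives a = [0, 1] (primitive direction); the mode-2 fibre T[2,:,1] = [-2, 0, -2] gives b = [1, 0, 1]; then c[k] = T[2,1,k] / (a[2]·b[1]) = [-2, -6, 2] / 1 = [-2, -6, 2].
Expanding [0, 1] ∘ [1, 0, 1] ∘ [-2, -6, 2] reproduces all 18 entries of T, so T = [0, 1] ∘ [1, 0, 1] ∘ [-2, -6, 2] and rank(T) ≤ 1.
These bounds meet, so rank(T) = 1.

1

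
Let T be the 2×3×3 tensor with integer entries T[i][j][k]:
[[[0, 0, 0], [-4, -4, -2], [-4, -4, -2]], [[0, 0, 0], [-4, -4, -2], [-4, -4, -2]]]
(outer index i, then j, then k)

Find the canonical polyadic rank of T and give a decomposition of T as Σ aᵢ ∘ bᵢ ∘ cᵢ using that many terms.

rank(T) = 1

Lower bound: T ≠ 0 (e.g. T[0,1,0] = -4), so rank(T) ≥ 1.
Upper bound: if T = a ∘ b ∘ c then every fibre of T is a multiple of the corresponding factor, so read the factors off the fibres through the nonzero entry T[0,1,0] = -4.
The mode-1 fibre T[:,1,0] = [-4, -4] gives a = [1, 1] (primitive direction); the mode-2 fibre T[0,:,0] = [0, -4, -4] gives b = [0, 1, 1]; then c[k] = T[0,1,k] / (a[0]·b[1]) = [-4, -4, -2] / 1 = [-4, -4, -2].
Expanding [1, 1] ∘ [0, 1, 1] ∘ [-4, -4, -2] reproduces all 18 entries of T, so T = [1, 1] ∘ [0, 1, 1] ∘ [-4, -4, -2] and rank(T) ≤ 1.
These bounds meet, so rank(T) = 1.
Check entry T[0,2,1] = -4: (1)·(1)·(-4) = -4.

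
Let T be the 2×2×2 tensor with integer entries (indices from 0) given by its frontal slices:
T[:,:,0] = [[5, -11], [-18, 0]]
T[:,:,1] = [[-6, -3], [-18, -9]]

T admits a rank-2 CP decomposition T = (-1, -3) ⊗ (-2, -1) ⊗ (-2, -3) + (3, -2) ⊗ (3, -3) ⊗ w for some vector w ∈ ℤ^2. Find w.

Subtract the known terms from T to get the rank-1 residual R = (3, -2) ⊗ (3, -3) ⊗ w, so R[i,j,k] = a[i]·b[j]·w[k]. Pick indices with nonzero a[0]·b[0] = (3)·(3) = 9. Only the fibre through (0,0,·) is needed: R[0,0,:] = T[0,0,:] − Σₗ aₗ[0]bₗ[0]cₗ = [5, -6] − (-1)·(-2)·(-2, -3) = [9, 0]. Then w[k] = R[0,0,k] / 9 for each k, giving w = [9, 0] / 9 = (1, 0).

w = (1, 0)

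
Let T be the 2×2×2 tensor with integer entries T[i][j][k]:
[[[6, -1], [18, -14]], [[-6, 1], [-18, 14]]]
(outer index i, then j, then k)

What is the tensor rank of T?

2

Lower bound: in the mode-2 unfolding of T (rows indexed by j, columns by (i,k)) the 2×2 minor on rows j ∈ {0, 1}, columns (i,k) ∈ {(0,0), (0,1)} is det [[6, -1], [18, -14]] = -66 ≠ 0, so that unfolding has rank ≥ 2 and hence rank(T) ≥ 2 (CP rank is at least every unfolding rank, though it can be larger).
Upper bound: T[i,:,:] = a[i]·M for every slice, with a = (1, -1) and M = [[6, -1], [18, -14]] (rows j, columns k).
Splitting M by its rows (j = 0, 1), M = (1, 0)(6, -1)ᵀ + (0, 1)(18, -14)ᵀ.
Hence T = (1, -1) ⊗ (1, 0) ⊗ (6, -1) + (1, -1) ⊗ (0, 1) ⊗ (18, -14), so rank(T) ≤ 2.
These bounds meet, so rank(T) = 2.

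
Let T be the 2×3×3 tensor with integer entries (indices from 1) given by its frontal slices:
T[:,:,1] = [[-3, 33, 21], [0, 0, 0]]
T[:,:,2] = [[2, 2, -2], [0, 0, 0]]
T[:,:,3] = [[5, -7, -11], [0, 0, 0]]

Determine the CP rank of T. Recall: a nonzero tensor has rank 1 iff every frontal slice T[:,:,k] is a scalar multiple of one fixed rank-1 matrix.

2

Lower bound: the mode-3 unfolding of T (rows indexed by k, columns by (i,j) = (1,1), (1,2), (1,3), (2,1), (2,2), (2,3)) is [[-3, 33, 21, 0, 0, 0], [2, 2, -2, 0, 0, 0], [5, -7, -11, 0, 0, 0]].
There the 2×2 minor on rows k ∈ {1, 2}, columns (i,j) ∈ {(1,1), (1,2)} is det [[-3, 33], [2, 2]] = -72 ≠ 0, so this unfolding has rank ≥ 2; CP rank is at least every unfolding rank, so rank(T) ≥ 2. (This is only a lower bound: in general the CP rank may exceed every unfolding rank, so we still need to exhibit 2 rank-1 terms summing to T.)
Upper bound — finding two terms. Every mode-1 slice of T is a multiple of one matrix: T[i,:,:] = a[i]·M with a = [1, 0] and M = [[-3, 2, 5], [33, 2, -7], [21, -2, -11]] (rows indexed by j, columns by k). So it suffices to write M as a sum of two rank-1 matrices.
The rows of M satisfy (row 2) = 3·(row 1) + 2·(row 3), so splitting by rows, M = [1, 3, 0][-3, 2, 5]ᵀ + [0, 2, 1][21, -2, -11]ᵀ.
Hence T = [1, 0] ⊗ [1, 3, 0] ⊗ [-3, 2, 5] + [1, 0] ⊗ [0, 2, 1] ⊗ [21, -2, -11], so rank(T) ≤ 2.
These bounds meet, so rank(T) = 2.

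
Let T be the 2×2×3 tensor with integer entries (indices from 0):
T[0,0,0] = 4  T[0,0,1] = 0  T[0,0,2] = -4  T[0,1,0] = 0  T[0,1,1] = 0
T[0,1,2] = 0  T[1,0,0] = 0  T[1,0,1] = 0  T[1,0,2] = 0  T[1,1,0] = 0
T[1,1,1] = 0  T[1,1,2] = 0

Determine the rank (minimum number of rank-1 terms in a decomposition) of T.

1

Lower bound: T ≠ 0 (e.g. T[0,0,0] = 4), so rank(T) ≥ 1.
Upper bound: if T = a ∘ b ∘ c then every fibre of T is a multiple of the corresponding factor, so read the factors off the fibres through the nonzero entry T[0,0,0] = 4.
The mode-1 fibre T[:,0,0] = [4, 0] gives a = [1, 0] (primitive direction); the mode-2 fibre T[0,:,0] = [4, 0] gives b = [1, 0]; then c[k] = T[0,0,k] / (a[0]·b[0]) = [4, 0, -4] / 1 = [4, 0, -4].
Expanding [1, 0] ∘ [1, 0] ∘ [4, 0, -4] reproduces all 12 entries of T, so T = [1, 0] ∘ [1, 0] ∘ [4, 0, -4] and rank(T) ≤ 1.
These bounds meet, so rank(T) = 1.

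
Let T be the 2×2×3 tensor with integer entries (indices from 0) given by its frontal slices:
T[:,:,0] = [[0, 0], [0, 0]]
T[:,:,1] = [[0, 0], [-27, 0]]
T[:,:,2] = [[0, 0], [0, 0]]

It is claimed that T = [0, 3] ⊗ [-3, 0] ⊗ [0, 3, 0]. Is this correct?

Yes

Reconstruct entrywise from the claimed factors. For example, T[0,0,0] = 0 and Σₗ aₗ[0]bₗ[0]cₗ[0] = (0)·(-3)·(0) = 0; checking all 12 entries, every one matches. The claim holds.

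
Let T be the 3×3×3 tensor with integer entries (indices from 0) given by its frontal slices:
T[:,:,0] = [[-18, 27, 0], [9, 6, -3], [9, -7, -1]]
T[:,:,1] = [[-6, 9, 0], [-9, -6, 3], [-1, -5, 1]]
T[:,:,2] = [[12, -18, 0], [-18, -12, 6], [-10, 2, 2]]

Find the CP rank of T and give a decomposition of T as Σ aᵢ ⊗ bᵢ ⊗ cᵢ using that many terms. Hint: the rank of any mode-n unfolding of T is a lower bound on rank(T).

Lower bound: the mode-3 unfolding of T (rows indexed by k, columns by (i,j) = (0,0), (0,1), (0,2), (1,0), (1,1), (1,2), (2,0), (2,1), (2,2)) is [[-18, 27, 0, 9, 6, -3, 9, -7, -1], [-6, 9, 0, -9, -6, 3, -1, -5, 1], [12, -18, 0, -18, -12, 6, -10, 2, 2]].
There the 2×2 minor on rows k ∈ {0, 1}, columns (i,j) ∈ {(0,0), (1,0)} is det [[-18, 9], [-6, -9]] = 216 ≠ 0, so this unfolding has rank ≥ 2; CP rank is at least every unfolding rank, so rank(T) ≥ 2. (Flattening ranks never certify an upper bound on CP rank; for that we must actually write T with 2 rank-1 terms.)
Upper bound — finding two terms. Write S_k = T[:,:,k] for the frontal slices: S₀ = [[-18, 27, 0], [9, 6, -3], [9, -7, -1]], S₁ = [[-6, 9, 0], [-9, -6, 3], [-1, -5, 1]], S₂ = [[12, -18, 0], [-18, -12, 6], [-10, 2, 2]].
If T = a₁ ⊗ b₁ ⊗ c₁ + a₂ ⊗ b₂ ⊗ c₂ then each S_k = c₁[k]·a₁b₁ᵀ + c₂[k]·a₂b₂ᵀ. S₀ and S₁ are linearly independent, so a₁b₁ᵀ and a₂b₂ᵀ must span the same plane of matrices: they are the rank-1 matrices of the form x·S₀ + y·S₁.
The 2×2 minor of x·S₀ + y·S₁ on rows {0,1}, columns {0,1} is −351·x² + 234·xy + 117·y² = (-117)·(x − y)(3·x + y), vanishing at (x:y) = (1:1) and (1:-3).
M₁ = S₀ + S₁ = [[-24, 36, 0], [0, 0, 0], [8, -12, 0]] = (-4)·(3, 0, -1)(2, -3, 0)ᵀ and M₂ = S₀ − 3·S₁ = [[0, 0, 0], [36, 24, -12], [12, 8, -4]] = 4·(0, 3, 1)(3, 2, -1)ᵀ, so take a₁ = (3, 0, -1), b₁ = (2, -3, 0), a₂ = (0, 3, 1), b₂ = (3, 2, -1).
Each slice is an integer combination of E₁ = a₁b₁ᵀ and E₂ = a₂b₂ᵀ: S₀ = −3·E₁ + E₂, S₁ = −E₁ − E₂, S₂ = 2·E₁ − 2·E₂; reading off coefficients, c₁ = (-3, -1, 2) and c₂ = (1, -1, -2).
Hence T = (3, 0, -1) ⊗ (2, -3, 0) ⊗ (-3, -1, 2) + (0, 3, 1) ⊗ (3, 2, -1) ⊗ (1, -1, -2), so rank(T) ≤ 2.
These bounds meet, so rank(T) = 2.

rank(T) = 2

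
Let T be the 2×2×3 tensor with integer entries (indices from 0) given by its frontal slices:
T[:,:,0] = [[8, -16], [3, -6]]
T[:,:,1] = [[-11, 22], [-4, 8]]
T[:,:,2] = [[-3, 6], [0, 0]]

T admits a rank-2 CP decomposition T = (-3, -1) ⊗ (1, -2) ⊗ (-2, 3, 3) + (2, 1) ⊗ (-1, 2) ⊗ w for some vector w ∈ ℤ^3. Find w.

Subtract the known terms from T to get the rank-1 residual R = (2, 1) ⊗ (-1, 2) ⊗ w, so R[i,j,k] = a[i]·b[j]·w[k]. Pick indices with nonzero a[0]·b[0] = (2)·(-1) = -2. Only the fibre through (0,0,·) is needed: R[0,0,:] = T[0,0,:] − Σₗ aₗ[0]bₗ[0]cₗ = [8, -11, -3] − (-3)·(1)·(-2, 3, 3) = [2, -2, 6]. Then w[k] = R[0,0,k] / -2 for each k, giving w = [2, -2, 6] / -2 = (-1, 1, -3).

w = (-1, 1, -3)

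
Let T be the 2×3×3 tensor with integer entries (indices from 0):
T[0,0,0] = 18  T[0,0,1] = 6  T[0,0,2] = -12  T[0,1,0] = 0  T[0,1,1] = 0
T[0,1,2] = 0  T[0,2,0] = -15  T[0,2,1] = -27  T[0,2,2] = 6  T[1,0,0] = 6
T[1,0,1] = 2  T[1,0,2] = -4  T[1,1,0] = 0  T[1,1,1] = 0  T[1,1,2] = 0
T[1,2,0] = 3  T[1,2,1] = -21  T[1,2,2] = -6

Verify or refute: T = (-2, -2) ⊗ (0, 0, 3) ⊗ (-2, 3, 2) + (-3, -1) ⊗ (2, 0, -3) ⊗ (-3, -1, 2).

Reconstruct entrywise from the claimed factors. For example, T[0,2,2] = 6 and Σₗ aₗ[0]bₗ[2]cₗ[2] = (-2)·(3)·(2) + (-3)·(-3)·(2) = 6; checking all 18 entries, every one matches. The claim holds.

Yes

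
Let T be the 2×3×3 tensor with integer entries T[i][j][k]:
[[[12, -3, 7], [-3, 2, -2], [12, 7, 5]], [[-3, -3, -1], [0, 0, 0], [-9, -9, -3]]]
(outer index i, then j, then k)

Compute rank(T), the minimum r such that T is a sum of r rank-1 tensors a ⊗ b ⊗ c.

2

Lower bound: the mode-3 unfolding of T (rows indexed by k, columns by (i,j) = (0,0), (0,1), (0,2), (1,0), (1,1), (1,2)) is [[12, -3, 12, -3, 0, -9], [-3, 2, 7, -3, 0, -9], [7, -2, 5, -1, 0, -3]].
There the 2×2 minor on rows k ∈ {0, 1}, columns (i,j) ∈ {(0,0), (0,1)} is det [[12, -3], [-3, 2]] = 15 ≠ 0, so this unfolding has rank ≥ 2; CP rank is at least every unfolding rank, so rank(T) ≥ 2. (Flattening ranks never certify an upper bound on CP rank; for that we must actually write T with 2 rank-1 terms.)
Upper bound — finding two terms. Write S_k = T[:,:,k] for the frontal slices: S₀ = [[12, -3, 12], [-3, 0, -9]], S₁ = [[-3, 2, 7], [-3, 0, -9]], S₂ = [[7, -2, 5], [-1, 0, -3]].
If T = a₁ ⊗ b₁ ⊗ c₁ + a₂ ⊗ b₂ ⊗ c₂ then each S_k = c₁[k]·a₁b₁ᵀ + c₂[k]·a₂b₂ᵀ. S₀ and S₁ are linearly independent, so a₁b₁ᵀ and a₂b₂ᵀ must span the same plane of matrices: they are the rank-1 matrices of the form x·S₀ + y·S₁.
The 2×2 minor of x·S₀ + y·S₁ on rows {0,1}, columns {0,1} is −9·x² − 3·xy + 6·y² = (-3)·(3·x − 2·y)(x + y), vanishing at (x:y) = (2:3) and (1:-1).
M₁ = 2·S₀ + 3·S₁ = [[15, 0, 45], [-15, 0, -45]] = 15·[1, -1][1, 0, 3]ᵀ and M₂ = S₀ − S₁ = [[15, -5, 5], [0, 0, 0]] = 5·[1, 0][3, -1, 1]ᵀ, so take a₁ = [1, -1], b₁ = [1, 0, 3], a₂ = [1, 0], b₂ = [3, -1, 1].
Each slice is an integer combination of E₁ = a₁b₁ᵀ and E₂ = a₂b₂ᵀ: S₀ = 3·E₁ + 3·E₂, S₁ = 3·E₁ − 2·E₂, S₂ = E₁ + 2·E₂; reading off coefficients, c₁ = [3, 3, 1] and c₂ = [3, -2, 2].
Hence T = [1, -1] ⊗ [1, 0, 3] ⊗ [3, 3, 1] + [1, 0] ⊗ [3, -1, 1] ⊗ [3, -2, 2], so rank(T) ≤ 2.
These bounds meet, so rank(T) = 2.
Check entry T[0,1,0] = -3: (1)·(0)·(3) + (1)·(-1)·(3) = -3.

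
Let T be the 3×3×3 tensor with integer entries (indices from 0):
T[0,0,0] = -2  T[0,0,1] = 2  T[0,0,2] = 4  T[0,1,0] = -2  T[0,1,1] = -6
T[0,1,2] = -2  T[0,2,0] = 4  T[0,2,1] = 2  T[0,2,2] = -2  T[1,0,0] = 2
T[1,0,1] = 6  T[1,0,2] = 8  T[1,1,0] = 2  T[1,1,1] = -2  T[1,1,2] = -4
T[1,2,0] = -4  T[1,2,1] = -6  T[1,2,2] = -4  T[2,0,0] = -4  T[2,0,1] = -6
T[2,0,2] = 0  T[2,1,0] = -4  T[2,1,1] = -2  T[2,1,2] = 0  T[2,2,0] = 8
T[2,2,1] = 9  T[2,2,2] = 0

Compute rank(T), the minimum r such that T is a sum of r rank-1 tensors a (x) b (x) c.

Lower bound: the mode-2 unfolding of T (rows indexed by j, columns by (i,k) = (0,0), (0,1), (0,2), (1,0), (1,1), (1,2), (2,0), (2,1), (2,2)) is [[-2, 2, 4, 2, 6, 8, -4, -6, 0], [-2, -6, -2, 2, -2, -4, -4, -2, 0], [4, 2, -2, -4, -6, -4, 8, 9, 0]].
There the 3×3 minor on rows j ∈ {0, 1, 2}, columns (i,k) ∈ {(0,0), (0,1), (0,2)} is det [[-2, 2, 4], [-2, -6, -2], [4, 2, -2]] = 24 ≠ 0, so this unfolding has rank ≥ 3; CP rank is at least every unfolding rank, so rank(T) ≥ 3. (This is only a lower bound: in general the CP rank may exceed every unfolding rank, so we still need to exhibit 3 rank-1 terms summing to T.)
Upper bound: T is a sum of 3 rank-1 terms, T = (1, -1, 2) (x) (1, 1, -2) (x) (-2, -2, 0) + (1, 2, 0) (x) (2, -1, -1) (x) (0, 0, 2) + (2, 2, -1) (x) (2, -2, -1) (x) (0, 1, 0) (one valid choice — decompositions are not unique — normalised so each a, b is primitive with positive first nonzero entry; check it by expanding all entries), so rank(T) ≤ 3.
These bounds meet, so rank(T) = 3.

3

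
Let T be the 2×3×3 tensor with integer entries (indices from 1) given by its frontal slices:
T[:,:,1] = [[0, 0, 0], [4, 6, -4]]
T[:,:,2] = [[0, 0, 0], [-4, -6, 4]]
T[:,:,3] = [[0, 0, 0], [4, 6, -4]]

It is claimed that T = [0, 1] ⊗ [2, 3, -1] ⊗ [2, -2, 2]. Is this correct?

No

Reconstruct entry (2,3,1) from the claimed factors: Σₗ aₗ[2]bₗ[3]cₗ[1] = (1)·(-1)·(2) = -2, but T[2,3,1] = -4. The claim is false.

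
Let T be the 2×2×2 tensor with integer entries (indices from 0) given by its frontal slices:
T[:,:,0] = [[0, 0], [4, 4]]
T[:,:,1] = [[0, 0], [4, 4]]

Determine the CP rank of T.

1

Lower bound: T ≠ 0 (e.g. T[1,0,0] = 4), so rank(T) ≥ 1.
Upper bound: if T = a ⊗ b ⊗ c then every fibre of T is a multiple of the corresponding factor, so read the factors off the fibres through the nonzero entry T[1,0,0] = 4.
The mode-1 fibre T[:,0,0] = [0, 4] gives a = (0, 1) (primitive direction); the mode-2 fibre T[1,:,0] = [4, 4] gives b = (1, 1); then c[k] = T[1,0,k] / (a[1]·b[0]) = [4, 4] / 1 = (4, 4).
Expanding (0, 1) ⊗ (1, 1) ⊗ (4, 4) reproduces all 8 entries of T, so T = (0, 1) ⊗ (1, 1) ⊗ (4, 4) and rank(T) ≤ 1.
These bounds meet, so rank(T) = 1.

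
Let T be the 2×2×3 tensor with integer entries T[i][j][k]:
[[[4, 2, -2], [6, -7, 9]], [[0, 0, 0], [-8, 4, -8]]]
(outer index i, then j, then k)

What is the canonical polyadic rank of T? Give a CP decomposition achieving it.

rank(T) = 3

Lower bound: the mode-3 unfolding of T (rows indexed by k, columns by (i,j) = (0,0), (0,1), (1,0), (1,1)) is [[4, 6, 0, -8], [2, -7, 0, 4], [-2, 9, 0, -8]].
There the 3×3 minor on rows k ∈ {0, 1, 2}, columns (i,j) ∈ {(0,0), (0,1), (1,1)} is det [[4, 6, -8], [2, -7, 4], [-2, 9, -8]] = 96 ≠ 0, so this unfolding has rank ≥ 3; CP rank is at least every unfolding rank, so rank(T) ≥ 3. (Unfolding ranks only ever bound the CP rank from below — rank(T) can be strictly larger than all of them — so the matching upper bound has to come from an explicit 3-term decomposition.)
Upper bound: T is a sum of 3 rank-1 terms, T = (1, -1) ⊗ (0, 1) ⊗ (8, -4, 8) + (1, 0) ⊗ (1, -1) ⊗ (0, 4, 0) + (1, 0) ⊗ (2, -1) ⊗ (2, -1, -1) (written with every a and b primitive with positive leading entry and the scale carried by c; CP decompositions are not unique, and this one is verified by expanding entrywise), so rank(T) ≤ 3.
These bounds meet, so rank(T) = 3.
Check entry T[1,1,1] = 4: (-1)·(1)·(-4) + (0)·(-1)·(4) + (0)·(-1)·(-1) = 4.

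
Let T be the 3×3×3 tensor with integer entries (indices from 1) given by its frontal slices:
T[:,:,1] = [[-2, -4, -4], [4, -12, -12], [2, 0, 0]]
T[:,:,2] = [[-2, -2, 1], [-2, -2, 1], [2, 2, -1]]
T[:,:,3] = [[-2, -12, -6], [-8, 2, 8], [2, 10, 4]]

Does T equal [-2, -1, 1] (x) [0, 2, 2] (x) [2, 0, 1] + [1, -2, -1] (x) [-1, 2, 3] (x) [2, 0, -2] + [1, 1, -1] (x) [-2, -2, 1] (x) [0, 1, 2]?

No

Reconstruct entry (1,3,1) from the claimed factors: Σₗ aₗ[1]bₗ[3]cₗ[1] = (-2)·(2)·(2) + (1)·(3)·(2) + (1)·(1)·(0) = -2, but T[1,3,1] = -4. The claim is false.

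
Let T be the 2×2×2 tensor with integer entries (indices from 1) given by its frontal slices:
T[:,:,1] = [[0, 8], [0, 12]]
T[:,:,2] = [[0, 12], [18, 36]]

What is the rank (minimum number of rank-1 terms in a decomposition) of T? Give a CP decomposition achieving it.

rank(T) = 2

Lower bound: the mode-1 unfolding of T (rows indexed by i, columns by (j,k) = (1,1), (1,2), (2,1), (2,2)) is [[0, 0, 8, 12], [0, 18, 12, 36]].
There the 2×2 minor on rows i ∈ {1, 2}, columns (j,k) ∈ {(1,2), (2,1)} is det [[0, 8], [18, 12]] = -144 ≠ 0, so this unfolding has rank ≥ 2; CP rank is at least every unfolding rank, so rank(T) ≥ 2. (This is only a lower bound: in general the CP rank may exceed every unfolding rank, so we still need to exhibit 2 rank-1 terms summing to T.)
Upper bound — finding two terms. Write S_k = T[:,:,k] for the frontal slices: S₁ = [[0, 8], [0, 12]], S₂ = [[0, 12], [18, 36]].
If T = a₁ ∘ b₁ ∘ c₁ + a₂ ∘ b₂ ∘ c₂ then each S_k = c₁[k]·a₁b₁ᵀ + c₂[k]·a₂b₂ᵀ. S₁ and S₂ are linearly independent, so a₁b₁ᵀ and a₂b₂ᵀ must span the same plane of matrices: they are the rank-1 matrices of the form x·S₁ + y·S₂.
det(x·S₁ + y·S₂) is −144·xy − 216·y² = (-72)·(2·x + 3·y)(y), vanishing at (x:y) = (3:-2) and (1:0).
M₁ = 3·S₁ − 2·S₂ = [[0, 0], [-36, -36]] = (-36)·[0, 1][1, 1]ᵀ and M₂ = S₁ = [[0, 8], [0, 12]] = 4·[2, 3][0, 1]ᵀ, so take a₁ = [0, 1], b₁ = [1, 1], a₂ = [2, 3], b₂ = [0, 1].
Each slice is an integer combination of E₁ = a₁b₁ᵀ and E₂ = a₂b₂ᵀ: S₁ = 4·E₂, S₂ = 18·E₁ + 6·E₂; reading off coefficients, c₁ = [0, 18] and c₂ = [4, 6].
Hence T = [0, 1] ∘ [1, 1] ∘ [0, 18] + [2, 3] ∘ [0, 1] ∘ [4, 6], so rank(T) ≤ 2.
These bounds meet, so rank(T) = 2.
Check entry T[2,1,1] = 0: (1)·(1)·(0) + (3)·(0)·(4) = 0.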